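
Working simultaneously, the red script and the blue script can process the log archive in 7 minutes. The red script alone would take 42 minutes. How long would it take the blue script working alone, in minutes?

42/5 minutes

Combined rate is 1/7 per minute.
Known contribution: 1/42 per minute.
So the blue script's rate is 1/7 − 1/42 = 5/42, meaning 42/5 minutes alone.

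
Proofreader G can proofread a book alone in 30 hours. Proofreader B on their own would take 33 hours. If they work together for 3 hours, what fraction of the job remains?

Combined rate: 1/30 + 1/33 = (11 + 10)/330 = 21/330 = 7/110 per hour.
In 3 hours they complete 3·7/110 = 21/110 of the job.
So 89/110 remains.

89/110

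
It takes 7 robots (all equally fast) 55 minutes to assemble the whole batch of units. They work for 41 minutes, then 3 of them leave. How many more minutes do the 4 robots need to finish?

49/2 minutes

One robot does 1/385 of the job per minute.
After 41 minutes with 7 robots, 41/55 is done (14/55 left).
With 4 robots the rate is 4/385, so the rest takes 14/55 ÷ 4/385 = 49/2 minutes.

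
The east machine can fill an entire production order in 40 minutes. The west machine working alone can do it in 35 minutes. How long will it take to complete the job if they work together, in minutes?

56/3 minutes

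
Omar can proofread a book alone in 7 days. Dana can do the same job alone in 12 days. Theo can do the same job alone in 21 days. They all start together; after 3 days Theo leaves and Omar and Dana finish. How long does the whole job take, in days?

72/19 days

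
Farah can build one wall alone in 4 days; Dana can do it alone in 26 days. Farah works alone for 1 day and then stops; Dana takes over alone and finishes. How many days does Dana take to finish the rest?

39/2 days

In 1 day Farah does 1/4 of the job, leaving 3/4.
Dana works at 1/26 per day, so finishing takes 3/4 ÷ 1/26 = 39/2 days.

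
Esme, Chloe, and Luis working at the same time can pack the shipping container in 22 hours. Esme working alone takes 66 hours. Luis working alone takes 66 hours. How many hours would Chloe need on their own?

66 hours

Combined rate is 1/22 per hour.
Known contribution: 1/66 + 1/66 = (1 + 1)/66 = 2/66 = 1/33 per hour.
So Chloe's rate is 1/22 − 1/33 = 1/66, meaning 66 hours alone.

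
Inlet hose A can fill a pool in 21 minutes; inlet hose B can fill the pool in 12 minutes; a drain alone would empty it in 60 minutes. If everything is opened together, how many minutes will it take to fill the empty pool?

Net rate = 1/21 + 1/12 − 1/60 = (20 + 35 − 7)/420 = 48/420 = 4/35 per minute.
Filling time = 1 ÷ (4/35) = 35/4 minutes.

35/4 minutes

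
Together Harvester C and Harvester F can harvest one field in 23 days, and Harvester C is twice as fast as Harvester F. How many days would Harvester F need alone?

Let Harvester F's rate be r; then Harvester C's rate is 2r, so together (2 + 1)r = 3r = 1/23.
Thus r = 1/69 per day.
Harvester F alone: 69 days; Harvester C alone: 69/2 days.

69 days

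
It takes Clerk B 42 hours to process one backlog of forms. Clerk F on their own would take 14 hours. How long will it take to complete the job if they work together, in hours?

21/2 hours

Combined rate: 1/42 + 1/14 = (1 + 3)/42 = 4/42 = 2/21 per hour.
Time = 1 ÷ (2/21) = 21/2 hours.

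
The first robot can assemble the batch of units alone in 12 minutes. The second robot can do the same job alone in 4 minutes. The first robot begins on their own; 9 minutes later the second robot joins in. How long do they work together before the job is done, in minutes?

In the first 9 minutes the first robot alone does 9/12 = 3/4 of the job, leaving 1/4.
Once everyone is working, combined rate: 1/12 + 1/4 = (1 + 3)/12 = 4/12 = 1/3 per minute.
Remaining 1/4 at 1/3 per minute takes 3/4 minutes.

3/4 minutes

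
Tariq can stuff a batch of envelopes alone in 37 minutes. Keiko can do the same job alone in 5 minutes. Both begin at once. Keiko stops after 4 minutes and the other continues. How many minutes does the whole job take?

In the first 4 minutes the combined rate is 42/185, so 168/185 of the job is done, leaving 17/185.
After Keiko leaves the rate is 1/37 per minute; the remaining 17/185 takes 17/5 minutes.
Total = 4 + 17/5 = 37/5 minutes.

37/5 minutes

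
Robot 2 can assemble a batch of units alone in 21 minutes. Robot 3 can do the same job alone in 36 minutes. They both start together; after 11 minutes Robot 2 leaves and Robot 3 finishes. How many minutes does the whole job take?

In the first 11 minutes the combined rate is 19/252, so 209/252 of the job is done, leaving 43/252.
After Robot 2 leaves the rate is 1/36 per minute; the remaining 43/252 takes 43/7 minutes.
Total = 11 + 43/7 = 120/7 minutes.

120/7 minutes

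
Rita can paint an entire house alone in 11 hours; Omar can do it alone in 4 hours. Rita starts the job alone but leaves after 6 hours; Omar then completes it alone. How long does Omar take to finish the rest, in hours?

20/11 hours

In 6 hours Rita does 6/11 of the job, leaving 5/11.
Omar works at 1/4 per hour, so finishing takes 5/11 ÷ 1/4 = 20/11 hours.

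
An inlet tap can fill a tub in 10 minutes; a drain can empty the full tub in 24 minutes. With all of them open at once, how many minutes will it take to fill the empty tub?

120/7 minutes

Net rate = 1/10 − 1/24 = (12 − 5)/120 = 7/120 per minute.
Filling time = 1 ÷ (7/120) = 120/7 minutes.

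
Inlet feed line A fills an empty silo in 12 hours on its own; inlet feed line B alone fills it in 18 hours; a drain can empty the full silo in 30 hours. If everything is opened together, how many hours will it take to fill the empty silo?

180/19 hours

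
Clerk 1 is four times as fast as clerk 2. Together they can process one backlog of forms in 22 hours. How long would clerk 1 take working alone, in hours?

Let clerk 2's rate be r; then clerk 1's rate is 4r, so together (4 + 1)r = 5r = 1/22.
Thus r = 1/110 per hour.
Clerk 2 alone: 110 hours; clerk 1 alone: 55/2 hours.

55/2 hours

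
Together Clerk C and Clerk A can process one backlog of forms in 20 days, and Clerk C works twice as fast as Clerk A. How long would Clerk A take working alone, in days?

60 days

Let Clerk A's rate be r; then Clerk C's rate is 2r, so together (2 + 1)r = 3r = 1/20.
Thus r = 1/60 per day.
Clerk A alone: 60 days; Clerk C alone: 30 days.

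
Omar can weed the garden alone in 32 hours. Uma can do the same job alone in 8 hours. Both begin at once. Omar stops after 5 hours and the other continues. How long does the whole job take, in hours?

In the first 5 hours the combined rate is 5/32, so 25/32 of the job is done, leaving 7/32.
After Omar leaves the rate is 1/8 per hour; the remaining 7/32 takes 7/4 hours.
Total = 5 + 7/4 = 27/4 hours.

27/4 hours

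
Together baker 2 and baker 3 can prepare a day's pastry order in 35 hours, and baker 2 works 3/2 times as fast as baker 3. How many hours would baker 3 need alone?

Let baker 3's rate be r; then baker 2's rate is (3/2)r, so together (3/2 + 1)r = (5/2)r = 1/35.
Thus r = 2/175 per hour.
Baker 3 alone: 175/2 hours; baker 2 alone: 175/3 hours.

175/2 hours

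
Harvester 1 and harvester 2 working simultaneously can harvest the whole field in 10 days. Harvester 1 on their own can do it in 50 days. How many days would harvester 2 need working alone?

25/2 days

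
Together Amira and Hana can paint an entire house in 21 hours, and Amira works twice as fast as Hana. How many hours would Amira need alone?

63/2 hours

Let Hana's rate be r; then Amira's rate is 2r, so together (2 + 1)r = 3r = 1/21.
Thus r = 1/63 per hour.
Hana alone: 63 hours; Amira alone: 63/2 hours.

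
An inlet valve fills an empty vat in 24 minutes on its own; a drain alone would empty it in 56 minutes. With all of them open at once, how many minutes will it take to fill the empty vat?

Net rate = 1/24 − 1/56 = (7 − 3)/168 = 4/168 = 1/42 per minute.
Filling time = 1 ÷ (1/42) = 42 minutes.

42 minutes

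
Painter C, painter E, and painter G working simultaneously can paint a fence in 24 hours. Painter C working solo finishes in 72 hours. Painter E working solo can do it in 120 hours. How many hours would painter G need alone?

360/7 hours

Combined rate is 1/24 per hour.
Known contribution: 1/72 + 1/120 = (5 + 3)/360 = 8/360 = 1/45 per hour.
So painter G's rate is 1/24 − 1/45 = 7/360, meaning 360/7 hours alone.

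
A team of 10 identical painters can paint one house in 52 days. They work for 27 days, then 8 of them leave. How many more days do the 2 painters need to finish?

One painter does 1/520 of the job per day.
After 27 days with 10 painters, 27/52 is done (25/52 left).
With 2 painters the rate is 2/520 = 1/260, so the rest takes 25/52 ÷ 1/260 = 125 days.

125 days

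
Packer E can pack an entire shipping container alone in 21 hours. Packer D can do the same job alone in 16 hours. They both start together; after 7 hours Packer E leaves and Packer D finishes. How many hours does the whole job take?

In the first 7 hours the combined rate is 37/336, so 37/48 of the job is done, leaving 11/48.
After Packer E leaves the rate is 1/16 per hour; the remaining 11/48 takes 11/3 hours.
Total = 7 + 11/3 = 32/3 hours.

32/3 hours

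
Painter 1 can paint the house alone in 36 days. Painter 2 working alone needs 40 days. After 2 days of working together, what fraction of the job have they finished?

19/180

Combined rate: 1/36 + 1/40 = (10 + 9)/360 = 19/360 per day.
In 2 days they complete 2·19/360 = 19/180 of the job.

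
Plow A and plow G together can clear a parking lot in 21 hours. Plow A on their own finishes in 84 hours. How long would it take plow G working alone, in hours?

Combined rate is 1/21 per hour.
Known contribution: 1/84 per hour.
So plow G's rate is 1/21 − 1/84 = 1/28, meaning 28 hours alone.

28 hours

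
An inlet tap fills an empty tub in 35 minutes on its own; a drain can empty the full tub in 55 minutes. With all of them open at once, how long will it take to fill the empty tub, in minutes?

385/4 minutes

Net rate = 1/35 − 1/55 = (11 − 7)/385 = 4/385 per minute.
Filling time = 1 ÷ (4/385) = 385/4 minutes.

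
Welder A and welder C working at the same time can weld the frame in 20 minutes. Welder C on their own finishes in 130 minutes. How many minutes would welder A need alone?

260/11 minutes

Combined rate is 1/20 per minute.
Known contribution: 1/130 per minute.
So welder A's rate is 1/20 − 1/130 = 11/260, meaning 260/11 minutes alone.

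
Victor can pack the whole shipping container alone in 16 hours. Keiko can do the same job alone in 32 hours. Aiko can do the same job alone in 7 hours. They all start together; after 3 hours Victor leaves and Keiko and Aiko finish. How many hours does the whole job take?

14/3 hours

In the first 3 hours the combined rate is 53/224, so 159/224 of the job is done, leaving 65/224.
After Victor leaves the rate is 39/224 per hour; the remaining 65/224 takes 5/3 hours.
Total = 3 + 5/3 = 14/3 hours.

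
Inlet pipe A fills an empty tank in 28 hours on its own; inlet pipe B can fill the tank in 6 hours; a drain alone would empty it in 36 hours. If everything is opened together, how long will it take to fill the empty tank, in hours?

Net rate = 1/28 + 1/6 − 1/36 = (9 + 42 − 7)/252 = 44/252 = 11/63 per hour.
Filling time = 1 ÷ (11/63) = 63/11 hours.

63/11 hours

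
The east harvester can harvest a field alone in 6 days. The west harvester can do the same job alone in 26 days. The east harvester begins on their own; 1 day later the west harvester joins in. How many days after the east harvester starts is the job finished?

81/16 days

In the first 1 day the east harvester alone does 1/6 of the job, leaving 5/6.
Once everyone is working, combined rate: 1/6 + 1/26 = (13 + 3)/78 = 16/78 = 8/39 per day.
Remaining 5/6 at 8/39 per day takes 65/16 days.
Total from the start = 1 + 65/16 = 81/16 days.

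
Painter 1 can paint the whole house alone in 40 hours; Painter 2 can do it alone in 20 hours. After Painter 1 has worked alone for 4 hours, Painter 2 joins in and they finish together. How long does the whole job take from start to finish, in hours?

16 hours

In 4 hours Painter 1 does 4/40 = 1/10 of the job, leaving 9/10.
Painter 1 and Painter 2 together work at 3/40 per hour, so finishing takes 9/10 ÷ 3/40 = 12 hours.
Total time = 4 + 12 = 16 hours.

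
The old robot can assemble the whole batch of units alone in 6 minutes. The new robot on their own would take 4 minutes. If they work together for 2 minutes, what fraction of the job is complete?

5/6

Combined rate: 1/6 + 1/4 = (2 + 3)/12 = 5/12 per minute.
In 2 minutes they complete 2·5/12 = 5/6 of the job.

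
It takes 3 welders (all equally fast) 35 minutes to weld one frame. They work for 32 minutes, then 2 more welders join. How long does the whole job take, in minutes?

169/5 minutes

One welder does 1/105 of the job per minute.
After 32 minutes with 3 welders, 32/35 is done (3/35 left).
With 5 welders the rate is 5/105 = 1/21, so the rest takes 3/35 ÷ 1/21 = 9/5 minutes.
Total = 32 + 9/5 = 169/5 minutes.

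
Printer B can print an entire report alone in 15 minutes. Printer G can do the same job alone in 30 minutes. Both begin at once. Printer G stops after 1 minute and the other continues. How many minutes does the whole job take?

In the first 1 minute the combined rate is 1/10, so 1/10 of the job is done, leaving 9/10.
After Printer G leaves the rate is 1/15 per minute; the remaining 9/10 takes 27/2 minutes.
Total = 1 + 27/2 = 29/2 minutes.

29/2 minutes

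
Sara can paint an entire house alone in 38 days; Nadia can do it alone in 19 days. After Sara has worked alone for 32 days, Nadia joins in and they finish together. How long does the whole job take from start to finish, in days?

34 days

In 32 days Sara does 32/38 = 16/19 of the job, leaving 3/19.
Sara and Nadia together work at 3/38 per day, so finishing takes 3/19 ÷ 3/38 = 2 days.
Total time = 32 + 2 = 34 days.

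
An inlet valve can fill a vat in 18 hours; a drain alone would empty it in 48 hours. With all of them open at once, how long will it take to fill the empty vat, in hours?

144/5 hours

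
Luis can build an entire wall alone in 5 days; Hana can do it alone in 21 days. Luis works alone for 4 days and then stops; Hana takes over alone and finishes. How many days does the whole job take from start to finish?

In 4 days Luis does 4/5 of the job, leaving 1/5.
Hana works at 1/21 per day, so finishing takes 1/5 ÷ 1/21 = 21/5 days.
Total time = 4 + 21/5 = 41/5 days.

41/5 days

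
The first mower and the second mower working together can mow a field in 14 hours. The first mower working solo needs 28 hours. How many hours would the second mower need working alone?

28 hours

Combined rate is 1/14 per hour.
Known contribution: 1/28 per hour.
So the second mower's rate is 1/14 − 1/28 = 1/28, meaning 28 hours alone.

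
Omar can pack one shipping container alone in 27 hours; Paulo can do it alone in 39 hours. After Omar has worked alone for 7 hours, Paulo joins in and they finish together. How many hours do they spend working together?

In 7 hours Omar does 7/27 of the job, leaving 20/27.
Omar and Paulo together work at 22/351 per hour, so finishing takes 20/27 ÷ 22/351 = 130/11 hours.

130/11 hours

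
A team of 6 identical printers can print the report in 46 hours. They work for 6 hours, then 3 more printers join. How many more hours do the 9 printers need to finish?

One printer does 1/276 of the job per hour.
After 6 hours with 6 printers, 3/23 is done (20/23 left).
With 9 printers the rate is 9/276 = 3/92, so the rest takes 20/23 ÷ 3/92 = 80/3 hours.

80/3 hours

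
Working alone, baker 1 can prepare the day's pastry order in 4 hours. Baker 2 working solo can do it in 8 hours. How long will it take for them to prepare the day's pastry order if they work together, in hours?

With two workers the combined time is the product over the sum: 4·8/(4+8) = 32/12 = 8/3 hours.

8/3 hours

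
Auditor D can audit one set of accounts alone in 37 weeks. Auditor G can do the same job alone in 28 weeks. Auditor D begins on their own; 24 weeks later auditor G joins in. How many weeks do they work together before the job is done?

28/5 weeks

In the first 24 weeks auditor D alone does 24/37 of the job, leaving 13/37.
Once everyone is working, combined rate: 1/37 + 1/28 = (28 + 37)/1036 = 65/1036 per week.
Remaining 13/37 at 65/1036 per week takes 28/5 weeks.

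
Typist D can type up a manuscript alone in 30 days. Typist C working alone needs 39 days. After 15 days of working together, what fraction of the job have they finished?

23/26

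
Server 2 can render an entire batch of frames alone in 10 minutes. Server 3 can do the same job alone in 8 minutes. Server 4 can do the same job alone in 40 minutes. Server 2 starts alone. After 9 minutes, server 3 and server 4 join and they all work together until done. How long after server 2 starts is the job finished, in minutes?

47/5 minutes

In the first 9 minutes server 2 alone does 9/10 of the job, leaving 1/10.
Once everyone is working, combined rate: 1/10 + 1/8 + 1/40 = (4 + 5 + 1)/40 = 10/40 = 1/4 per minute.
Remaining 1/10 at 1/4 per minute takes 2/5 minutes.
Total from the start = 9 + 2/5 = 47/5 minutes.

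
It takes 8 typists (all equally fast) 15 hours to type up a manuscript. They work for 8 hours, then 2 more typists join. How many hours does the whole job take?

One typist does 1/120 of the job per hour.
After 8 hours with 8 typists, 8/15 is done (7/15 left).
With 10 typists the rate is 10/120 = 1/12, so the rest takes 7/15 ÷ 1/12 = 28/5 hours.
Total = 8 + 28/5 = 68/5 hours.

68/5 hours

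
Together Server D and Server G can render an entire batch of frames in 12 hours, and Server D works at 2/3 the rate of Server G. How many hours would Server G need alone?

Let Server G's rate be r; then Server D's rate is (2/3)r, so together (2/3 + 1)r = (5/3)r = 1/12.
Thus r = 1/20 per hour.
Server G alone: 20 hours; Server D alone: 30 hours.

20 hours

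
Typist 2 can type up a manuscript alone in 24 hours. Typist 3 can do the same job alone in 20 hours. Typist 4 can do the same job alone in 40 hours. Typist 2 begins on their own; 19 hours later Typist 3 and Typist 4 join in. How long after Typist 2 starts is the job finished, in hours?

291/14 hours

In the first 19 hours Typist 2 alone does 19/24 of the job, leaving 5/24.
Once everyone is working, combined rate: 1/24 + 1/20 + 1/40 = (5 + 6 + 3)/120 = 14/120 = 7/60 per hour.
Remaining 5/24 at 7/60 per hour takes 25/14 hours.
Total from the start = 19 + 25/14 = 291/14 hours.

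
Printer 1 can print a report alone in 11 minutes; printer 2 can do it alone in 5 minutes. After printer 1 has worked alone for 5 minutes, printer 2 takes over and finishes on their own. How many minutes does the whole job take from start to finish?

85/11 minutes

In 5 minutes printer 1 does 5/11 of the job, leaving 6/11.
Printer 2 works at 1/5 per minute, so finishing takes 6/11 ÷ 1/5 = 30/11 minutes.
Total time = 5 + 30/11 = 85/11 minutes.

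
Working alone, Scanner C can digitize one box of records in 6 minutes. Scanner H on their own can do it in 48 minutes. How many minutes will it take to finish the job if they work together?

With two workers the combined time is the product over the sum: 6·48/(6+48) = 288/54 = 16/3 minutes.

16/3 minutes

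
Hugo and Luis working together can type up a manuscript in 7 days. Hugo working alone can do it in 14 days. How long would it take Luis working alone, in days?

Combined rate is 1/7 per day.
Known contribution: 1/14 per day.
So Luis's rate is 1/7 − 1/14 = 1/14, meaning 14 days alone.

14 days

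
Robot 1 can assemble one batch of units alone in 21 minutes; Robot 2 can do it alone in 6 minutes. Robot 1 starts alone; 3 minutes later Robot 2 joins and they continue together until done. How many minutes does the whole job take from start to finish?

In 3 minutes Robot 1 does 3/21 = 1/7 of the job, leaving 6/7.
Robot 1 and Robot 2 together work at 3/14 per minute, so finishing takes 6/7 ÷ 3/14 = 4 minutes.
Total time = 3 + 4 = 7 minutes.

7 minutes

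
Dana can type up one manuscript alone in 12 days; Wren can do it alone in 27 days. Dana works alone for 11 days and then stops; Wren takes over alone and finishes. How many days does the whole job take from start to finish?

53/4 days

In 11 days Dana does 11/12 of the job, leaving 1/12.
Wren works at 1/27 per day, so finishing takes 1/12 ÷ 1/27 = 9/4 days.
Total time = 11 + 9/4 = 53/4 days.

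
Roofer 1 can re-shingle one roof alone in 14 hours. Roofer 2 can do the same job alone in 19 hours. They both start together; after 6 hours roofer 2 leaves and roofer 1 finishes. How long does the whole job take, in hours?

In the first 6 hours the combined rate is 33/266, so 99/133 of the job is done, leaving 34/133.
After roofer 2 leaves the rate is 1/14 per hour; the remaining 34/133 takes 68/19 hours.
Total = 6 + 68/19 = 182/19 hours.

182/19 hours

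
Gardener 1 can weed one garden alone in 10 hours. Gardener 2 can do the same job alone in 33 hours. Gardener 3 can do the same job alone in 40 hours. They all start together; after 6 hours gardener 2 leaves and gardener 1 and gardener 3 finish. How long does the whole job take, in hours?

In the first 6 hours the combined rate is 41/264, so 41/44 of the job is done, leaving 3/44.
After gardener 2 leaves the rate is 1/8 per hour; the remaining 3/44 takes 6/11 hours.
Total = 6 + 6/11 = 72/11 hours.

72/11 hours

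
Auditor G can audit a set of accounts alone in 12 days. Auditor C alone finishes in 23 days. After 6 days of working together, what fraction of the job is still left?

Combined rate: 1/12 + 1/23 = (23 + 12)/276 = 35/276 per day.
In 6 days they complete 6·35/276 = 35/46 of the job.
So 11/46 remains.

11/46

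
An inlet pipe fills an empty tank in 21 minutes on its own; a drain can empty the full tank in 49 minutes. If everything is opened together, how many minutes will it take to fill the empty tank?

Net rate = 1/21 − 1/49 = (7 − 3)/147 = 4/147 per minute.
Filling time = 1 ÷ (4/147) = 147/4 minutes.

147/4 minutes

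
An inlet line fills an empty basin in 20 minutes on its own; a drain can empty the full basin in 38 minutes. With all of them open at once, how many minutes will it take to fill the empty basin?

380/9 minutes

Net rate = 1/20 − 1/38 = (19 − 10)/380 = 9/380 per minute.
Filling time = 1 ÷ (9/380) = 380/9 minutes.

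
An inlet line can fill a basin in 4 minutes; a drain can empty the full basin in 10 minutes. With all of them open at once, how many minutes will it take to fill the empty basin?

Net rate = 1/4 − 1/10 = (5 − 2)/20 = 3/20 per minute.
Filling time = 1 ÷ (3/20) = 20/3 minutes.

20/3 minutes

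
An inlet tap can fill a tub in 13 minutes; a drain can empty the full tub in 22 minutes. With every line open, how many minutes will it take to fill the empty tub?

286/9 minutes

Net rate = 1/13 − 1/22 = (22 − 13)/286 = 9/286 per minute.
Filling time = 1 ÷ (9/286) = 286/9 minutes.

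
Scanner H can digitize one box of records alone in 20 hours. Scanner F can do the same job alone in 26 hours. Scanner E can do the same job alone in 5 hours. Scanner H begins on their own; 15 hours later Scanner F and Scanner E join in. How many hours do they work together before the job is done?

In the first 15 hours Scanner H alone does 15/20 = 3/4 of the job, leaving 1/4.
Once everyone is working, combined rate: 1/20 + 1/26 + 1/5 = (13 + 10 + 52)/260 = 75/260 = 15/52 per hour.
Remaining 1/4 at 15/52 per hour takes 13/15 hours.

13/15 hours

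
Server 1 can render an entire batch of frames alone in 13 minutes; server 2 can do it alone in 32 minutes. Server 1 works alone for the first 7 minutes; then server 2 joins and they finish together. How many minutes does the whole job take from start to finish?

169/15 minutes

In 7 minutes server 1 does 7/13 of the job, leaving 6/13.
Server 1 and server 2 together work at 45/416 per minute, so finishing takes 6/13 ÷ 45/416 = 64/15 minutes.
Total time = 7 + 64/15 = 169/15 minutes.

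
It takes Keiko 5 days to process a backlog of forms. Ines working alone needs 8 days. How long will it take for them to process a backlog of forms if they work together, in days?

With two workers the combined time is the product over the sum: 5·8/(5+8) = 40/13 days.

40/13 days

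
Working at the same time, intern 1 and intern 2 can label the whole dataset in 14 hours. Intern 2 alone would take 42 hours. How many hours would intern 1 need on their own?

21 hours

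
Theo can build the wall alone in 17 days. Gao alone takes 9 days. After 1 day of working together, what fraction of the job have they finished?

26/153

Combined rate: 1/17 + 1/9 = (9 + 17)/153 = 26/153 per day.
In 1 day they complete 1·26/153 = 26/153 of the job.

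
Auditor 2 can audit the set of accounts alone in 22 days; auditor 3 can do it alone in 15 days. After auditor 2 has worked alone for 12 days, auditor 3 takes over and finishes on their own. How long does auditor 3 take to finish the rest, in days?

In 12 days auditor 2 does 12/22 = 6/11 of the job, leaving 5/11.
Auditor 3 works at 1/15 per day, so finishing takes 5/11 ÷ 1/15 = 75/11 days.

75/11 days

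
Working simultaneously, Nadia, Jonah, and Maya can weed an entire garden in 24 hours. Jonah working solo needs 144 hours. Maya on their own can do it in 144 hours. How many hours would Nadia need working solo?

36 hours

Combined rate is 1/24 per hour.
Known contribution: 1/144 + 1/144 = (1 + 1)/144 = 2/144 = 1/72 per hour.
So Nadia's rate is 1/24 − 1/72 = 1/36, meaning 36 hours alone.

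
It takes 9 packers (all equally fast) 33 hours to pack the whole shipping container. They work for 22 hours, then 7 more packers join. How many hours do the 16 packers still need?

99/16 hours

One packer does 1/297 of the job per hour.
After 22 hours with 9 packers, 2/3 is done (1/3 left).
With 16 packers the rate is 16/297, so the rest takes 1/3 ÷ 16/297 = 99/16 hours.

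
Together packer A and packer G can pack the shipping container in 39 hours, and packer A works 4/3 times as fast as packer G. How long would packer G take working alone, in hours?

Let packer G's rate be r; then packer A's rate is (4/3)r, so together (4/3 + 1)r = (7/3)r = 1/39.
Thus r = 1/91 per hour.
Packer G alone: 91 hours; packer A alone: 273/4 hours.

91 hours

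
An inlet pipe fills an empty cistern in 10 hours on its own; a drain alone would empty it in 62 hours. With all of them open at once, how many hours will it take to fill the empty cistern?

155/13 hours

Net rate = 1/10 − 1/62 = (31 − 5)/310 = 26/310 = 13/155 per hour.
Filling time = 1 ÷ (13/155) = 155/13 hours.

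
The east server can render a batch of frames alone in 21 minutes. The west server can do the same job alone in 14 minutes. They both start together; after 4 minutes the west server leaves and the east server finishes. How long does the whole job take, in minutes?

In the first 4 minutes the combined rate is 5/42, so 10/21 of the job is done, leaving 11/21.
After the west server leaves the rate is 1/21 per minute; the remaining 11/21 takes 11 minutes.
Total = 4 + 11 = 15 minutes.

15 minutes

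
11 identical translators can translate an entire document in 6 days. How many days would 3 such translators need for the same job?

Total work is 11·6 = 66 translator-days.
With 3 translators: 66/3 = 22 days.

22 days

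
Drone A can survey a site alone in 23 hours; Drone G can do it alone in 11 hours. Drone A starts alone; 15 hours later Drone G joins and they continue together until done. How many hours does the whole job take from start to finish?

In 15 hours Drone A does 15/23 of the job, leaving 8/23.
Drone A and Drone G together work at 34/253 per hour, so finishing takes 8/23 ÷ 34/253 = 44/17 hours.
Total time = 15 + 44/17 = 299/17 hours.

299/17 hours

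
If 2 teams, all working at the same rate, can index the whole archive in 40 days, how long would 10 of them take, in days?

Total work is 2·40 = 80 team-days.
With 10 teams: 80/10 = 8 days.

8 days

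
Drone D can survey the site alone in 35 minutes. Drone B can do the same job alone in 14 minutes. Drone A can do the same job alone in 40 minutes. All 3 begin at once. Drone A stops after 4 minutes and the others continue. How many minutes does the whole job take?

In the first 4 minutes the combined rate is 1/8, so 1/2 of the job is done, leaving 1/2.
After Drone A leaves the rate is 1/10 per minute; the remaining 1/2 takes 5 minutes.
Total = 4 + 5 = 9 minutes.

9 minutes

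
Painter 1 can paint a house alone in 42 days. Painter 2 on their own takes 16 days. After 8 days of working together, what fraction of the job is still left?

13/42

Combined rate: 1/42 + 1/16 = (8 + 21)/336 = 29/336 per day.
In 8 days they complete 8·29/336 = 29/42 of the job.
So 13/42 remains.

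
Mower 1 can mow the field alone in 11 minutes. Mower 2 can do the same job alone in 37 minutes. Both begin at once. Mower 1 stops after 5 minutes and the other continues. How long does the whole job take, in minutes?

222/11 minutes

In the first 5 minutes the combined rate is 48/407, so 240/407 of the job is done, leaving 167/407.
After mower 1 leaves the rate is 1/37 per minute; the remaining 167/407 takes 167/11 minutes.
Total = 5 + 167/11 = 222/11 minutes.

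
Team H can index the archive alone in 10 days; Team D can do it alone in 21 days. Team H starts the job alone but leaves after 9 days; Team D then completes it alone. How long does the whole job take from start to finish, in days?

111/10 days

In 9 days Team H does 9/10 of the job, leaving 1/10.
Team D works at 1/21 per day, so finishing takes 1/10 ÷ 1/21 = 21/10 days.
Total time = 9 + 21/10 = 111/10 days.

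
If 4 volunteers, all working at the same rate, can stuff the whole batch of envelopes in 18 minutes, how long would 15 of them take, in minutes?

24/5 minutes

Total work is 4·18 = 72 volunteer-minutes.
With 15 volunteers: 72/15 = 24/5 minutes.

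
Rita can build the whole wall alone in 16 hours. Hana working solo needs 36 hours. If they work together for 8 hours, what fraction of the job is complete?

Combined rate: 1/16 + 1/36 = (9 + 4)/144 = 13/144 per hour.
In 8 hours they complete 8·13/144 = 13/18 of the job.

13/18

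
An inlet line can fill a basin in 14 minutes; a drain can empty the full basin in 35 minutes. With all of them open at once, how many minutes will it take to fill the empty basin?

70/3 minutes

Net rate = 1/14 − 1/35 = (5 − 2)/70 = 3/70 per minute.
Filling time = 1 ÷ (3/70) = 70/3 minutes.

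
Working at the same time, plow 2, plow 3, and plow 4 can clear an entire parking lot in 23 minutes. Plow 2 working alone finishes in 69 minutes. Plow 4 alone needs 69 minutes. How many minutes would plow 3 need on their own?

69 minutes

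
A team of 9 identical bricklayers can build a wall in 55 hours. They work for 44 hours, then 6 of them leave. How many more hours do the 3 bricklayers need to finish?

One bricklayer does 1/495 of the job per hour.
After 44 hours with 9 bricklayers, 4/5 is done (1/5 left).
With 3 bricklayers the rate is 3/495 = 1/165, so the rest takes 1/5 ÷ 1/165 = 33 hours.

33 hours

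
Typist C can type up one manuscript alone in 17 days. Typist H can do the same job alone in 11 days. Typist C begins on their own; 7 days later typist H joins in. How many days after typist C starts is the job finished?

153/14 days

In the first 7 days typist C alone does 7/17 of the job, leaving 10/17.
Once everyone is working, combined rate: 1/17 + 1/11 = (11 + 17)/187 = 28/187 per day.
Remaining 10/17 at 28/187 per day takes 55/14 days.
Total from the start = 7 + 55/14 = 153/14 days.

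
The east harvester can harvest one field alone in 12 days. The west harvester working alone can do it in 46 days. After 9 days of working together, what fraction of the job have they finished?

87/92

Combined rate: 1/12 + 1/46 = (23 + 6)/276 = 29/276 per day.
In 9 days they complete 9·29/276 = 87/92 of the job.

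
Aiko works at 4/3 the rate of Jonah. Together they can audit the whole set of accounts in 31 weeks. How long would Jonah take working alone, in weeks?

Let Jonah's rate be r; then Aiko's rate is (4/3)r, so together (4/3 + 1)r = (7/3)r = 1/31.
Thus r = 3/217 per week.
Jonah alone: 217/3 weeks; Aiko alone: 217/4 weeks.

217/3 weeks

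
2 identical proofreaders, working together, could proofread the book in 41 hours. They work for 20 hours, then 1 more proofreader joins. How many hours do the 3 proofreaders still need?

14 hours

One proofreader does 1/82 of the job per hour.
After 20 hours with 2 proofreaders, 20/41 is done (21/41 left).
With 3 proofreaders the rate is 3/82, so the rest takes 21/41 ÷ 3/82 = 14 hours.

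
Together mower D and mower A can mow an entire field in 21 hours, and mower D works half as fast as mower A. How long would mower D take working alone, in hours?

Let mower A's rate be r; then mower D's rate is (1/2)r, so together (1/2 + 1)r = (3/2)r = 1/21.
Thus r = 2/63 per hour.
Mower A alone: 63/2 hours; mower D alone: 63 hours.

63 hours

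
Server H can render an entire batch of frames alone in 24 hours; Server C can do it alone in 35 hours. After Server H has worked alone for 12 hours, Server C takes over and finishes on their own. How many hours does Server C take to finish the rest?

35/2 hours

In 12 hours Server H does 12/24 = 1/2 of the job, leaving 1/2.
Server C works at 1/35 per hour, so finishing takes 1/2 ÷ 1/35 = 35/2 hours.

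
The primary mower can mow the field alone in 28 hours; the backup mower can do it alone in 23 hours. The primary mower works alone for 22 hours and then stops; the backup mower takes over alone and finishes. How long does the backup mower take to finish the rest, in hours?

In 22 hours the primary mower does 22/28 = 11/14 of the job, leaving 3/14.
The backup mower works at 1/23 per hour, so finishing takes 3/14 ÷ 1/23 = 69/14 hours.

69/14 hours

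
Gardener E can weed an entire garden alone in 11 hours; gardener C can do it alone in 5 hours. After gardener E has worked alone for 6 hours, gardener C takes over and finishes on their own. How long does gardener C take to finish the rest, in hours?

In 6 hours gardener E does 6/11 of the job, leaving 5/11.
Gardener C works at 1/5 per hour, so finishing takes 5/11 ÷ 1/5 = 25/11 hours.

25/11 hours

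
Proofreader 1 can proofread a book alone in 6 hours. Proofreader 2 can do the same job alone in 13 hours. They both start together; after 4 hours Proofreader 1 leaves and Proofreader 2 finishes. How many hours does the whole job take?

In the first 4 hours the combined rate is 19/78, so 38/39 of the job is done, leaving 1/39.
After Proofreader 1 leaves the rate is 1/13 per hour; the remaining 1/39 takes 1/3 hours.
Total = 4 + 1/3 = 13/3 hours.

13/3 hours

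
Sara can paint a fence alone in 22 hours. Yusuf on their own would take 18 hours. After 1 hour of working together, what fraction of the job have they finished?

Combined rate: 1/22 + 1/18 = (9 + 11)/198 = 20/198 = 10/99 per hour.
In 1 hour they complete 1·10/99 = 10/99 of the job.

10/99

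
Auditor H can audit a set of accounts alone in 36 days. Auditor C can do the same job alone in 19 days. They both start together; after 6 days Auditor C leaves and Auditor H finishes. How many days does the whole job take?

In the first 6 days the combined rate is 55/684, so 55/114 of the job is done, leaving 59/114.
After Auditor C leaves the rate is 1/36 per day; the remaining 59/114 takes 354/19 days.
Total = 6 + 354/19 = 468/19 days.

468/19 days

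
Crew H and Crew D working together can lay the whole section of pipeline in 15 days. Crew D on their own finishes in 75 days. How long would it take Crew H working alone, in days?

Combined rate is 1/15 per day.
Known contribution: 1/75 per day.
So Crew H's rate is 1/15 − 1/75 = 4/75, meaning 75/4 days alone.

75/4 days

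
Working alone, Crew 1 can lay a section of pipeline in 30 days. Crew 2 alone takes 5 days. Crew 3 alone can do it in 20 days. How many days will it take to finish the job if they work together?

Combined rate: 1/30 + 1/5 + 1/20 = (2 + 12 + 3)/60 = 17/60 per day.
Time = 1 ÷ (17/60) = 60/17 days.

60/17 days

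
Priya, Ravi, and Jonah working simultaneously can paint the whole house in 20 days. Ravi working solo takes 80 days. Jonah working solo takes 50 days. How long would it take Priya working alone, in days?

Combined rate is 1/20 per day.
Known contribution: 1/80 + 1/50 = (5 + 8)/400 = 13/400 per day.
So Priya's rate is 1/20 − 13/400 = 7/400, meaning 400/7 days alone.

400/7 days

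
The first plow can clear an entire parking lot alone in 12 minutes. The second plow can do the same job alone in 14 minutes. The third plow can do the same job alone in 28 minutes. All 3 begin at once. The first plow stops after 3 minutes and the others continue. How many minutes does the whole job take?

7 minutes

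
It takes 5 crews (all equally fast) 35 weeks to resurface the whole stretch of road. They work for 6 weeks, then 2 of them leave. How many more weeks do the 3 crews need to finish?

One crew does 1/175 of the job per week.
After 6 weeks with 5 crews, 6/35 is done (29/35 left).
With 3 crews the rate is 3/175, so the rest takes 29/35 ÷ 3/175 = 145/3 weeks.

145/3 weeks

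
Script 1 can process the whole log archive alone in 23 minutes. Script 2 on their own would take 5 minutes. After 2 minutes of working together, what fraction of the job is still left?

59/115

Combined rate: 1/23 + 1/5 = (5 + 23)/115 = 28/115 per minute.
In 2 minutes they complete 2·28/115 = 56/115 of the job.
So 59/115 remains.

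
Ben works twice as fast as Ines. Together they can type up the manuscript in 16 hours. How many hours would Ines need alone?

48 hours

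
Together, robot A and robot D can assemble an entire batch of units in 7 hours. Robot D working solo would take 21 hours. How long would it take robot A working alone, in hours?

Combined rate is 1/7 per hour.
Known contribution: 1/21 per hour.
So robot A's rate is 1/7 − 1/21 = 2/21, meaning 21/2 hours alone.

21/2 hours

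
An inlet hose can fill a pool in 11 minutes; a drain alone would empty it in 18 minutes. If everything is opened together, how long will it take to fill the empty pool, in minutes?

198/7 minutes

Net rate = 1/11 − 1/18 = (18 − 11)/198 = 7/198 per minute.
Filling time = 1 ÷ (7/198) = 198/7 minutes.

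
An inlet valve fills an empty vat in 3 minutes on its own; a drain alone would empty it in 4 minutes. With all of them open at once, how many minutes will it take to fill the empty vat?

Net rate = 1/3 − 1/4 = (4 − 3)/12 = 1/12 per minute.
Filling time = 1 ÷ (1/12) = 12 minutes.

12 minutes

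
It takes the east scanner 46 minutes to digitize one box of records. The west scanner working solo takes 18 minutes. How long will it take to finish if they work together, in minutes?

207/16 minutes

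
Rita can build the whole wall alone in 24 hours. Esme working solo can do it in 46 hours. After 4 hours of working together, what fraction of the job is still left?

103/138

Combined rate: 1/24 + 1/46 = (23 + 12)/552 = 35/552 per hour.
In 4 hours they complete 4·35/552 = 35/138 of the job.
So 103/138 remains.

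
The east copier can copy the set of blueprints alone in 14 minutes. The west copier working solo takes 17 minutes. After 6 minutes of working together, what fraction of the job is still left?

26/119

Combined rate: 1/14 + 1/17 = (17 + 14)/238 = 31/238 per minute.
In 6 minutes they complete 6·31/238 = 93/119 of the job.
So 26/119 remains.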